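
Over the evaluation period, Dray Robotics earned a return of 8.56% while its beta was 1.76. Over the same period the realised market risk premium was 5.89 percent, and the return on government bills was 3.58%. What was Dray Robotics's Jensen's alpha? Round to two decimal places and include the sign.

-5.39%

CAPM benchmark = R_f + β(R_m − R_f) = 3.58% + 1.76 × 5.89% = 13.9464%
α = actual − benchmark = 8.56% − 13.9464% = -5.39%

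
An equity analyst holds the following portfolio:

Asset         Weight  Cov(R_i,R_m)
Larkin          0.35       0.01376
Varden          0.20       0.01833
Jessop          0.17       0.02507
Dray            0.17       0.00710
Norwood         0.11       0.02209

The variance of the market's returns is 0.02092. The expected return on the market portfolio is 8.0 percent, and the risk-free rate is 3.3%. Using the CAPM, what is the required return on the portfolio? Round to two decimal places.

6.98%

β_Larkin = 0.01376 / 0.02092 = 0.6577
β_Varden = 0.01833 / 0.02092 = 0.8762
β_Jessop = 0.02507 / 0.02092 = 1.1984
β_Dray = 0.00710 / 0.02092 = 0.3394
β_Norwood = 0.02209 / 0.02092 = 1.0559
β_P = Σ w_i β_i = 0.35×0.6577 + 0.20×0.8762 + 0.17×1.1984 + 0.17×0.3394 + 0.11×1.0559 = 0.7830
MRP = 8.0% − 3.3% = 4.70%
E(R_P) = R_f + β_P × MRP = 3.3% + 0.7830 × 4.7% = 6.98%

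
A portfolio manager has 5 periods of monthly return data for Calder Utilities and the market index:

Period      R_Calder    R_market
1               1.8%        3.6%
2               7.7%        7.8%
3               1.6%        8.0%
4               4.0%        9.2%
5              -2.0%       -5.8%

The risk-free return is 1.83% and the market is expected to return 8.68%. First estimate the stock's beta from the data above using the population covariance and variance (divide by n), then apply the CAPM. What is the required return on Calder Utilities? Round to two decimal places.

4.89%

Mean R_i = (1.8 + 7.7 + 1.6 + 4.0 − 2.0) / 5 = 2.6200%
Mean R_m = (3.6 + 7.8 + 8.0 + 9.2 − 5.8) / 5 = 4.5600%
Σ(R_i − R̄_i)(R_m − R̄_m) = 68.0040  ⇒  Cov = 68.0040 / 5 = 13.6008
Σ(R_m − R̄_m)² = 152.1120  ⇒  Var(R_m) = 152.1120 / 5 = 30.4224
β = Cov / Var(R_m) = 13.6008 / 30.4224 = 0.4471
MRP = 8.68% − 1.83% = 6.85%
E(R) = R_f + β × MRP = 1.83% + 0.4471 × 6.85% = 4.89%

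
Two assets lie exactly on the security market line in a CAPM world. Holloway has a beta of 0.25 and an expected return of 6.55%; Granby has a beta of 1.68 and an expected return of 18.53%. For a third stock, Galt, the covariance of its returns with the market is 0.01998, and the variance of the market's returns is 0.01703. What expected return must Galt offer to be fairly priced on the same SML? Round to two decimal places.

14.28%

MRP = (18.53% − 6.55%) / (1.68 − 0.25) = 8.3776%
R_f = 6.55% − 0.25 × 8.3776% = 4.4556%
β_Galt = Cov / Var(R_m) = 0.01998 / 0.01703 = 1.1732
E(R_Galt) = R_f + β × MRP = 4.4556% + 1.1732 × 8.3776% = 14.28%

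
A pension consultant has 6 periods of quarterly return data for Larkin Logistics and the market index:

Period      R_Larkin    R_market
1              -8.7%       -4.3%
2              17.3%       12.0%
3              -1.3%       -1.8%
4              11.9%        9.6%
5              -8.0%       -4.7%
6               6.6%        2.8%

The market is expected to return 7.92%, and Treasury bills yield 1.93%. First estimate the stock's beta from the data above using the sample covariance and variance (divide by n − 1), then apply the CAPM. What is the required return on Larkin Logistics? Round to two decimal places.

Mean R_i = (-8.7 + 17.3 − 1.3 + 11.9 − 8.0 + 6.6) / 6 = 2.9667%
Mean R_m = (-4.3 + 12.0 − 1.8 + 9.6 − 4.7 + 2.8) / 6 = 2.2667%
Σ(R_i − R̄_i)(R_m − R̄_m) = 377.3233  ⇒  Cov = 377.3233 / 5 = 75.4647
Σ(R_m − R̄_m)² = 256.9933  ⇒  Var(R_m) = 256.9933 / 5 = 51.3987
β = Cov / Var(R_m) = 75.4647 / 51.3987 = 1.4682
MRP = 7.92% − 1.93% = 5.99%
E(R) = R_f + β × MRP = 1.93% + 1.4682 × 5.99% = 10.72%

10.72%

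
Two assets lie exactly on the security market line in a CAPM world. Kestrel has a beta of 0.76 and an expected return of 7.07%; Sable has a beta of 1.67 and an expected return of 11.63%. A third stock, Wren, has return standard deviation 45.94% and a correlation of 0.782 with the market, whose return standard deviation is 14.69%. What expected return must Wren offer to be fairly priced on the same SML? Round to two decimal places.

15.52%

MRP = (11.63% − 7.07%) / (1.67 − 0.76) = 5.0110%
R_f = 7.07% − 0.76 × 5.0110% = 3.2616%
β_Wren = ρ·σ_i/σ_m = 0.782 × 45.94 / 14.69 = 2.4455
E(R_Wren) = R_f + β × MRP = 3.2616% + 2.4455 × 5.0110% = 15.52%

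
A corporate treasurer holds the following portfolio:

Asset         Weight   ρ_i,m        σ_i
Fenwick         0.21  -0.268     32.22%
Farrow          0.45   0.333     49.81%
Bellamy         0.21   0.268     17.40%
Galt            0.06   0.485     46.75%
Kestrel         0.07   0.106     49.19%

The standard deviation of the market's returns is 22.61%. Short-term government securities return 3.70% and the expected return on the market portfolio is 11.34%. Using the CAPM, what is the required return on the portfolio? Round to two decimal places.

6.52%

β_Fenwick = -0.268 × 32.22% / 22.61% = -0.3819
β_Farrow = 0.333 × 49.81% / 22.61% = 0.7336
β_Bellamy = 0.268 × 17.40% / 22.61% = 0.2062
β_Galt = 0.485 × 46.75% / 22.61% = 1.0028
β_Kestrel = 0.106 × 49.19% / 22.61% = 0.2306
β_P = Σ w_i β_i = 0.21×-0.3819 + 0.45×0.7336 + 0.21×0.2062 + 0.06×1.0028 + 0.07×0.2306 = 0.3695
MRP = 11.34% − 3.70% = 7.64%
E(R_P) = R_f + β_P × MRP = 3.70% + 0.3695 × 7.64% = 6.52%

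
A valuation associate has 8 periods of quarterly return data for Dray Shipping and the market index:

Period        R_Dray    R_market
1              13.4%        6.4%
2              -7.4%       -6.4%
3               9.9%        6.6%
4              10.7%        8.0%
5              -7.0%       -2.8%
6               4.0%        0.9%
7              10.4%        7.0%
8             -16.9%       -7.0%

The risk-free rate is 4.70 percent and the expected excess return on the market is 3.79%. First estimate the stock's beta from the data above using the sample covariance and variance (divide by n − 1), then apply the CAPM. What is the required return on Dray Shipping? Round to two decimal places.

Mean R_i = (13.4 − 7.4 + 9.9 + 10.7 − 7.0 + 4.0 + 10.4 − 16.9) / 8 = 2.1375%
Mean R_m = (6.4 − 6.4 + 6.6 + 8.0 − 2.8 + 0.9 + 7.0 − 7.0) / 8 = 1.5875%
Σ(R_i − R̄_i)(R_m − R̄_m) = 471.2138  ⇒  Cov = 471.2138 / 7 = 67.3163
Σ(R_m − R̄_m)² = 275.9688  ⇒  Var(R_m) = 275.9688 / 7 = 39.4241
β = Cov / Var(R_m) = 67.3163 / 39.4241 = 1.7075
E(R) = R_f + β × MRP = 4.70% + 1.7075 × 3.79% = 11.17%

11.17%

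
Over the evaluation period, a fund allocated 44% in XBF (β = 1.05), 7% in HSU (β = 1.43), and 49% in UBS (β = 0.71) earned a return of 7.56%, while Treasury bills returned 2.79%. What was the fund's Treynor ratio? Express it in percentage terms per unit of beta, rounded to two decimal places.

5.24%

β_P = 0.44×1.05 + 0.07×1.43 + 0.49×0.71 = 0.9100
Treynor = (R_P − R_f) / β_P = (7.56% − 2.79%) / 0.9100 = 4.77% / 0.9100 = 5.24%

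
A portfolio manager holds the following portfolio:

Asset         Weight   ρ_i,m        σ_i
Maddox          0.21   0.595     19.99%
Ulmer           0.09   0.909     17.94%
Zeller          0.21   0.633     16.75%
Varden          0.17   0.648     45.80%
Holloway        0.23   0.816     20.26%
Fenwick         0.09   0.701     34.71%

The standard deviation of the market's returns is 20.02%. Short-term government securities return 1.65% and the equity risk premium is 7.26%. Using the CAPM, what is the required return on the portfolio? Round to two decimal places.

7.90%

β_Maddox = 0.595 × 19.99% / 20.02% = 0.5941
β_Ulmer = 0.909 × 17.94% / 20.02% = 0.8146
β_Zeller = 0.633 × 16.75% / 20.02% = 0.5296
β_Varden = 0.648 × 45.80% / 20.02% = 1.4824
β_Holloway = 0.816 × 20.26% / 20.02% = 0.8258
β_Fenwick = 0.701 × 34.71% / 20.02% = 1.2154
β_P = Σ w_i β_i = 0.21×0.5941 + 0.09×0.8146 + 0.21×0.5296 + 0.17×1.4824 + 0.23×0.8258 + 0.09×1.2154 = 0.8606
E(R_P) = R_f + β_P × MRP = 1.65% + 0.8606 × 7.26% = 7.90%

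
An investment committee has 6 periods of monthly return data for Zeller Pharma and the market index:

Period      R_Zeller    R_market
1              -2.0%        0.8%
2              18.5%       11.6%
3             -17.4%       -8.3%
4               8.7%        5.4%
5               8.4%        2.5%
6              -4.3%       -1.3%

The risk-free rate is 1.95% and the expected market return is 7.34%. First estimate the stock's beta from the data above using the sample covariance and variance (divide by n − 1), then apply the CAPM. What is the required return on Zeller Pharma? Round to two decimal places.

Mean R_i = (-2.0 + 18.5 − 17.4 + 8.7 + 8.4 − 4.3) / 6 = 1.9833%
Mean R_m = (0.8 + 11.6 − 8.3 + 5.4 + 2.5 − 1.3) / 6 = 1.7833%
Σ(R_i − R̄_i)(R_m − R̄_m) = 409.7683  ⇒  Cov = 409.7683 / 5 = 81.9537
Σ(R_m − R̄_m)² = 222.1083  ⇒  Var(R_m) = 222.1083 / 5 = 44.4217
β = Cov / Var(R_m) = 81.9537 / 44.4217 = 1.8449
MRP = 7.34% − 1.95% = 5.39%
E(R) = R_f + β × MRP = 1.95% + 1.8449 × 5.39% = 11.89%

11.89%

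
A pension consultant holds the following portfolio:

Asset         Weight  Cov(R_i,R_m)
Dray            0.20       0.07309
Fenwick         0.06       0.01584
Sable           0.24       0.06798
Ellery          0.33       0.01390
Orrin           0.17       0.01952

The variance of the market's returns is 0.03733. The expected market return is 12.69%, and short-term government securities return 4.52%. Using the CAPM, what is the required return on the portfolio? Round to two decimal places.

β_Dray = 0.07309 / 0.03733 = 1.9579
β_Fenwick = 0.01584 / 0.03733 = 0.4243
β_Sable = 0.06798 / 0.03733 = 1.8211
β_Ellery = 0.01390 / 0.03733 = 0.3724
β_Orrin = 0.01952 / 0.03733 = 0.5229
β_P = Σ w_i β_i = 0.20×1.9579 + 0.06×0.4243 + 0.24×1.8211 + 0.33×0.3724 + 0.17×0.5229 = 1.0659
MRP = 12.69% − 4.52% = 8.17%
E(R_P) = R_f + β_P × MRP = 4.52% + 1.0659 × 8.17% = 13.23%

13.23%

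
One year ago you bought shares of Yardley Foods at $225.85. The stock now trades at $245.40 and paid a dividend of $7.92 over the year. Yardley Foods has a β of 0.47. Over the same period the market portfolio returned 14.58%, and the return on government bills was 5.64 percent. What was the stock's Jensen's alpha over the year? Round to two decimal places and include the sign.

Realised HPR = (P1 + D1 − P0) / P0 = (245.40 + 7.92 − 225.85) / 225.85 = 27.47 / 225.85 = 12.1629%
MRP = 14.58% − 5.64% = 8.94%
CAPM required = R_f + β·MRP = 5.64% + 0.47 × 8.94% = 9.8418%
α = realised − required = 12.1629% − 9.8418% = +2.32%

+2.32%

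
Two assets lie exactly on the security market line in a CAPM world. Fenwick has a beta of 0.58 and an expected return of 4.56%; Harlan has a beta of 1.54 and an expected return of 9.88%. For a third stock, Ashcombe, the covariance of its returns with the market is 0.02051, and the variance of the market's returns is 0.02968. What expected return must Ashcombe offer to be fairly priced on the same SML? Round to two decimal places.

MRP = (9.88% − 4.56%) / (1.54 − 0.58) = 5.5417%
R_f = 4.56% − 0.58 × 5.5417% = 1.3458%
β_Ashcombe = Cov / Var(R_m) = 0.02051 / 0.02968 = 0.6910
E(R_Ashcombe) = R_f + β × MRP = 1.3458% + 0.6910 × 5.5417% = 5.18%

5.18%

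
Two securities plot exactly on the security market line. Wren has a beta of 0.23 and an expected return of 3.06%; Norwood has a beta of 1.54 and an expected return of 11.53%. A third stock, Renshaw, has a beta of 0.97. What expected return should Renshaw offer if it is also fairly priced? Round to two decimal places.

MRP (SML slope) = (11.53% − 3.06%) / (1.54 − 0.23) = 8.47% / 1.31 = 6.4656%
R_f (intercept) = 3.06% − 0.23 × 6.4656% = 1.5729%
E(R_Renshaw) = R_f + β × MRP = 1.5729% + 0.97 × 6.4656% = 7.84%

7.84%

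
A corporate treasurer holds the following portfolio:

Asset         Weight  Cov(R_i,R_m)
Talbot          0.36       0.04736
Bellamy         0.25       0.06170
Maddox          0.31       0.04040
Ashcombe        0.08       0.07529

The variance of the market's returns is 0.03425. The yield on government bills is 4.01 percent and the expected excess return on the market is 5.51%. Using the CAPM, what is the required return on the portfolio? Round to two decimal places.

β_Talbot = 0.04736 / 0.03425 = 1.3828
β_Bellamy = 0.06170 / 0.03425 = 1.8015
β_Maddox = 0.04040 / 0.03425 = 1.1796
β_Ashcombe = 0.07529 / 0.03425 = 2.1982
β_P = Σ w_i β_i = 0.36×1.3828 + 0.25×1.8015 + 0.31×1.1796 + 0.08×2.1982 = 1.4897
E(R_P) = R_f + β_P × MRP = 4.01% + 1.4897 × 5.51% = 12.22%

12.22%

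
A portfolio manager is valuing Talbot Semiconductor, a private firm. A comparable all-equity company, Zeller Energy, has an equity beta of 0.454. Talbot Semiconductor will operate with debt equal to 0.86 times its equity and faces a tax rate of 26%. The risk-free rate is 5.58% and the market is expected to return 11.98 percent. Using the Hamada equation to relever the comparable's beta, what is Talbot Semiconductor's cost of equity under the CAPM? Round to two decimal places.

10.33%

β_L = β_U × [1 + (1 − t)(D/E)] = 0.454 × [1 + (1 − 0.26) × 0.86]
    = 0.454 × [1 + 0.74 × 0.86] = 0.454 × 1.6364 = 0.7429
MRP = 11.98% − 5.58% = 6.40%
E(R) = R_f + β_L × MRP = 5.58% + 0.7429 × 6.40% = 10.33%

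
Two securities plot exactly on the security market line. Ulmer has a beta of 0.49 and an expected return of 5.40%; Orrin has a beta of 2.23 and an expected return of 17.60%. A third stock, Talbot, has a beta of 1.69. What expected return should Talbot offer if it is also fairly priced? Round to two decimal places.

13.81%

MRP (SML slope) = (17.60% − 5.40%) / (2.23 − 0.49) = 12.20% / 1.74 = 7.0115%
R_f (intercept) = 5.40% − 0.49 × 7.0115% = 1.9644%
E(R_Talbot) = R_f + β × MRP = 1.9644% + 1.69 × 7.0115% = 13.81%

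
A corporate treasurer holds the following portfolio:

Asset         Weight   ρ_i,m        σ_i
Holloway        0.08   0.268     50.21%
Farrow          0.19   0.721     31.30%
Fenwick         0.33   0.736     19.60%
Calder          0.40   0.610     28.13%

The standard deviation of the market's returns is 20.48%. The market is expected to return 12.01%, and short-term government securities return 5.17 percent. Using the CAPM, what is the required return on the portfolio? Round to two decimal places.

10.84%

β_Holloway = 0.268 × 50.21% / 20.48% = 0.6570
β_Farrow = 0.721 × 31.30% / 20.48% = 1.1019
β_Fenwick = 0.736 × 19.60% / 20.48% = 0.7044
β_Calder = 0.610 × 28.13% / 20.48% = 0.8379
β_P = Σ w_i β_i = 0.08×0.6570 + 0.19×1.1019 + 0.33×0.7044 + 0.40×0.8379 = 0.8295
MRP = 12.01% − 5.17% = 6.84%
E(R_P) = R_f + β_P × MRP = 5.17% + 0.8295 × 6.84% = 10.84%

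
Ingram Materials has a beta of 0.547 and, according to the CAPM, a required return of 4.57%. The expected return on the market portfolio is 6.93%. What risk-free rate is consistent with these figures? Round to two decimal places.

1.72%

E(R) = R_f + β(E(R_m) − R_f) = R_f(1 − β) + β·E(R_m)
4.57% = R_f × (1 − 0.547) + 0.547 × 6.93%
4.57% = R_f × 0.453 + 3.79071%
R_f = (4.57% − 3.79071%) / 0.453 = 1.72%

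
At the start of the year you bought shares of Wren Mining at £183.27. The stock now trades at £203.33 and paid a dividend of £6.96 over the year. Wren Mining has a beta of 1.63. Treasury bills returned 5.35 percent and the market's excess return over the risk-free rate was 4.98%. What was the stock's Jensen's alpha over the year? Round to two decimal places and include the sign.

+1.28%

Realised HPR = (P1 + D1 − P0) / P0 = (203.33 + 6.96 − 183.27) / 183.27 = 27.02 / 183.27 = 14.7433%
CAPM required = R_f + β·MRP = 5.35% + 1.63 × 4.98% = 13.4674%
α = realised − required = 14.7433% − 13.4674% = +1.28%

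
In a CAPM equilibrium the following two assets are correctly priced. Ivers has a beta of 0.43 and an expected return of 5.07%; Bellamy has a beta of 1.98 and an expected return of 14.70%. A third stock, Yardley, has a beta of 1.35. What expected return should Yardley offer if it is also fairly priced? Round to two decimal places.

10.79%

MRP (SML slope) = (14.70% − 5.07%) / (1.98 − 0.43) = 9.63% / 1.55 = 6.2129%
R_f (intercept) = 5.07% − 0.43 × 6.2129% = 2.3985%
E(R_Yardley) = R_f + β × MRP = 2.3985% + 1.35 × 6.2129% = 10.79%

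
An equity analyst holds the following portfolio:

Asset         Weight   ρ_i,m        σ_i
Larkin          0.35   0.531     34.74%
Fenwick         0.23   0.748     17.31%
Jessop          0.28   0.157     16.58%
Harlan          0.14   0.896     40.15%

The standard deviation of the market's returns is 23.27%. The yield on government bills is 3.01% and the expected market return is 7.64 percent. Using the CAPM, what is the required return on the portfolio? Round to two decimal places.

6.03%

β_Larkin = 0.531 × 34.74% / 23.27% = 0.7927
β_Fenwick = 0.748 × 17.31% / 23.27% = 0.5564
β_Jessop = 0.157 × 16.58% / 23.27% = 0.1119
β_Harlan = 0.896 × 40.15% / 23.27% = 1.5460
β_P = Σ w_i β_i = 0.35×0.7927 + 0.23×0.5564 + 0.28×0.1119 + 0.14×1.5460 = 0.6532
MRP = 7.64% − 3.01% = 4.63%
E(R_P) = R_f + β_P × MRP = 3.01% + 0.6532 × 4.63% = 6.03%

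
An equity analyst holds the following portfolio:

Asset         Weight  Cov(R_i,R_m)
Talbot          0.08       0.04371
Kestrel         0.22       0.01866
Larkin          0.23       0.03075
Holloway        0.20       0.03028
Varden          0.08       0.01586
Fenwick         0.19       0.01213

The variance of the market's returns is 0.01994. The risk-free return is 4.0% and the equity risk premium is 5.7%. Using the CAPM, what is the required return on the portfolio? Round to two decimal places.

10.95%

β_Talbot = 0.04371 / 0.01994 = 2.1921
β_Kestrel = 0.01866 / 0.01994 = 0.9358
β_Larkin = 0.03075 / 0.01994 = 1.5421
β_Holloway = 0.03028 / 0.01994 = 1.5186
β_Varden = 0.01586 / 0.01994 = 0.7954
β_Fenwick = 0.01213 / 0.01994 = 0.6083
β_P = Σ w_i β_i = 0.08×2.1921 + 0.22×0.9358 + 0.23×1.5421 + 0.20×1.5186 + 0.08×0.7954 + 0.19×0.6083 = 1.2189
E(R_P) = R_f + β_P × MRP = 4.0% + 1.2189 × 5.7% = 10.95%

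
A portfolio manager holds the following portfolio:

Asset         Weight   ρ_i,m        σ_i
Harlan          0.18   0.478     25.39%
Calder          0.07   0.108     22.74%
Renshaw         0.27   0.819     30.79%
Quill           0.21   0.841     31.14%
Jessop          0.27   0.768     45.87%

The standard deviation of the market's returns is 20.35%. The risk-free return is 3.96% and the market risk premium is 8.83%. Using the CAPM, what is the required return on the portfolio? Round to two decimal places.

14.45%

β_Harlan = 0.478 × 25.39% / 20.35% = 0.5964
β_Calder = 0.108 × 22.74% / 20.35% = 0.1207
β_Renshaw = 0.819 × 30.79% / 20.35% = 1.2392
β_Quill = 0.841 × 31.14% / 20.35% = 1.2869
β_Jessop = 0.768 × 45.87% / 20.35% = 1.7311
β_P = Σ w_i β_i = 0.18×0.5964 + 0.07×0.1207 + 0.27×1.2392 + 0.21×1.2869 + 0.27×1.7311 = 1.1880
E(R_P) = R_f + β_P × MRP = 3.96% + 1.1880 × 8.83% = 14.45%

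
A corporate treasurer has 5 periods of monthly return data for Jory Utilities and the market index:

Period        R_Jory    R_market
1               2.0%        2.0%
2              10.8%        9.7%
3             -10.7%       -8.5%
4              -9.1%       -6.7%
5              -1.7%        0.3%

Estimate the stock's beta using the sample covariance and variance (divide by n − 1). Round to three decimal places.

1.194

Mean R_i = (2.0 + 10.8 − 10.7 − 9.1 − 1.7) / 5 = -1.7400%
Mean R_m = (2.0 + 9.7 − 8.5 − 6.7 + 0.3) / 5 = -0.6400%
Σ(R_i − R̄_i)(R_m − R̄_m) = 254.6020  ⇒  Cov = 254.6020 / 4 = 63.6505
Σ(R_m − R̄_m)² = 213.2720  ⇒  Var(R_m) = 213.2720 / 4 = 53.3180
β = Cov / Var(R_m) = 63.6505 / 53.3180 = 1.1938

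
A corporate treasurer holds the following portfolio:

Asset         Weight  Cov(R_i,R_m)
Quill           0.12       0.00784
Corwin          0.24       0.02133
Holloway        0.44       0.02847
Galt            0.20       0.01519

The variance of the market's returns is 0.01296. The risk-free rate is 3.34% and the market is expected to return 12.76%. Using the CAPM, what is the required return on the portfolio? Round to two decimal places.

19.06%

β_Quill = 0.00784 / 0.01296 = 0.6049
β_Corwin = 0.02133 / 0.01296 = 1.6458
β_Holloway = 0.02847 / 0.01296 = 2.1968
β_Galt = 0.01519 / 0.01296 = 1.1721
β_P = Σ w_i β_i = 0.12×0.6049 + 0.24×1.6458 + 0.44×2.1968 + 0.20×1.1721 = 1.6686
MRP = 12.76% − 3.34% = 9.42%
E(R_P) = R_f + β_P × MRP = 3.34% + 1.6686 × 9.42% = 19.06%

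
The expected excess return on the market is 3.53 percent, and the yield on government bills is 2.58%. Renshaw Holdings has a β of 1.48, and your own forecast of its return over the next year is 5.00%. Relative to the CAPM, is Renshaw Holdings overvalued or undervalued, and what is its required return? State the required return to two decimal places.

Required return = R_f + β·MRP = 2.58% + 1.48 × 3.53% = 7.80%
Forecast 5.00% < required 7.80% → the stock plots below the SML → overvalued.

Overvalued; required return 7.80%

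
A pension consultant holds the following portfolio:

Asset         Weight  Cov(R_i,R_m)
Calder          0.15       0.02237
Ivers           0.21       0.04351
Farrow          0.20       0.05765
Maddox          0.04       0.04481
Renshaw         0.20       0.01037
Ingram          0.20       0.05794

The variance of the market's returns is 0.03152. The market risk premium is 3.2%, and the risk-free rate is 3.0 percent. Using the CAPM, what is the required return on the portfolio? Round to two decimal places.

β_Calder = 0.02237 / 0.03152 = 0.7097
β_Ivers = 0.04351 / 0.03152 = 1.3804
β_Farrow = 0.05765 / 0.03152 = 1.8290
β_Maddox = 0.04481 / 0.03152 = 1.4216
β_Renshaw = 0.01037 / 0.03152 = 0.3290
β_Ingram = 0.05794 / 0.03152 = 1.8382
β_P = Σ w_i β_i = 0.15×0.7097 + 0.21×1.3804 + 0.20×1.8290 + 0.04×1.4216 + 0.20×0.3290 + 0.20×1.8382 = 1.2524
E(R_P) = R_f + β_P × MRP = 3.0% + 1.2524 × 3.2% = 7.01%

7.01%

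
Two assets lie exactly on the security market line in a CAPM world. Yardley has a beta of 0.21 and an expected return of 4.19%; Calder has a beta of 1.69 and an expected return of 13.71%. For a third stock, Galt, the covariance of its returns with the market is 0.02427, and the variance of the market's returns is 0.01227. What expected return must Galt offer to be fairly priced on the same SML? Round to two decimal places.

MRP = (13.71% − 4.19%) / (1.69 − 0.21) = 6.4324%
R_f = 4.19% − 0.21 × 6.4324% = 2.8392%
β_Galt = Cov / Var(R_m) = 0.02427 / 0.01227 = 1.9780
E(R_Galt) = R_f + β × MRP = 2.8392% + 1.9780 × 6.4324% = 15.56%

15.56%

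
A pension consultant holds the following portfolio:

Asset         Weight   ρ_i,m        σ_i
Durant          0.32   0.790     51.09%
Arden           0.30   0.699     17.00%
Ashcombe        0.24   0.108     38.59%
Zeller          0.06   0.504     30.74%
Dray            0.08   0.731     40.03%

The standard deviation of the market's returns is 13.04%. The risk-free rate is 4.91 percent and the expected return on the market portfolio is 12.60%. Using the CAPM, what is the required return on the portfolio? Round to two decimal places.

17.15%

β_Durant = 0.790 × 51.09% / 13.04% = 3.0952
β_Arden = 0.699 × 17.00% / 13.04% = 0.9113
β_Ashcombe = 0.108 × 38.59% / 13.04% = 0.3196
β_Zeller = 0.504 × 30.74% / 13.04% = 1.1881
β_Dray = 0.731 × 40.03% / 13.04% = 2.2440
β_P = Σ w_i β_i = 0.32×3.0952 + 0.30×0.9113 + 0.24×0.3196 + 0.06×1.1881 + 0.08×2.2440 = 1.5914
MRP = 12.60% − 4.91% = 7.69%
E(R_P) = R_f + β_P × MRP = 4.91% + 1.5914 × 7.69% = 17.15%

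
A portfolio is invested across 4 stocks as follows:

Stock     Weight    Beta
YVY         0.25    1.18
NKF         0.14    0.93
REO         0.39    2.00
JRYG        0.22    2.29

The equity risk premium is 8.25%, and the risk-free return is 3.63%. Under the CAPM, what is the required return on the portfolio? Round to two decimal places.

β_P = Σ w_i β_i = 0.25×1.18 + 0.14×0.93 + 0.39×2.00 + 0.22×2.29 = 1.7090
E(R_P) = R_f + β_P × MRP = 3.63% + 1.7090 × 8.25% = 17.73%

17.73%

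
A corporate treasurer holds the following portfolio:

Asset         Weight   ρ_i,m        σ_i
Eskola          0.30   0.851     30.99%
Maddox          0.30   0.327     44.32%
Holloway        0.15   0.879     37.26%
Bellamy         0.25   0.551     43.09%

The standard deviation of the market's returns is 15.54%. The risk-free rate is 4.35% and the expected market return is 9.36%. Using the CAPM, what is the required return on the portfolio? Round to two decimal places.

11.80%

β_Eskola = 0.851 × 30.99% / 15.54% = 1.6971
β_Maddox = 0.327 × 44.32% / 15.54% = 0.9326
β_Holloway = 0.879 × 37.26% / 15.54% = 2.1076
β_Bellamy = 0.551 × 43.09% / 15.54% = 1.5278
β_P = Σ w_i β_i = 0.30×1.6971 + 0.30×0.9326 + 0.15×2.1076 + 0.25×1.5278 = 1.4870
MRP = 9.36% − 4.35% = 5.01%
E(R_P) = R_f + β_P × MRP = 4.35% + 1.4870 × 5.01% = 11.80%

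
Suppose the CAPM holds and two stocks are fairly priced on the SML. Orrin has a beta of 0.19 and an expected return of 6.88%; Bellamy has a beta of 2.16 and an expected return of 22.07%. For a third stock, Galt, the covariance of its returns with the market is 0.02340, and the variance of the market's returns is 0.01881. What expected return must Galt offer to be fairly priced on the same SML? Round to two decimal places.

MRP = (22.07% − 6.88%) / (2.16 − 0.19) = 7.7107%
R_f = 6.88% − 0.19 × 7.7107% = 5.4150%
β_Galt = Cov / Var(R_m) = 0.02340 / 0.01881 = 1.2440
E(R_Galt) = R_f + β × MRP = 5.4150% + 1.2440 × 7.7107% = 15.01%

15.01%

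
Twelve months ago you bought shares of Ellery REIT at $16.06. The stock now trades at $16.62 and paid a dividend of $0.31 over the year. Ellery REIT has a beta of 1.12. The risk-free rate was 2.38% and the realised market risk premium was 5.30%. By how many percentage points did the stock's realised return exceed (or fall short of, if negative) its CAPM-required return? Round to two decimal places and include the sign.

-2.90%

Realised HPR = (P1 + D1 − P0) / P0 = (16.62 + 0.31 − 16.06) / 16.06 = 0.87 / 16.06 = 5.4172%
CAPM required = R_f + β·MRP = 2.38% + 1.12 × 5.30% = 8.3160%
α = realised − required = 5.4172% − 8.3160% = -2.90%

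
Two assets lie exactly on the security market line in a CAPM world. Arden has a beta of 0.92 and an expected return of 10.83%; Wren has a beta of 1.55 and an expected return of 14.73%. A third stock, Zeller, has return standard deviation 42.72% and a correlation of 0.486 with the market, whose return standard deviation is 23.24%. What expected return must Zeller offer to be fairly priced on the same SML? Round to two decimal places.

10.67%

MRP = (14.73% − 10.83%) / (1.55 − 0.92) = 6.1905%
R_f = 10.83% − 0.92 × 6.1905% = 5.1347%
β_Zeller = ρ·σ_i/σ_m = 0.486 × 42.72 / 23.24 = 0.8934
E(R_Zeller) = R_f + β × MRP = 5.1347% + 0.8934 × 6.1905% = 10.67%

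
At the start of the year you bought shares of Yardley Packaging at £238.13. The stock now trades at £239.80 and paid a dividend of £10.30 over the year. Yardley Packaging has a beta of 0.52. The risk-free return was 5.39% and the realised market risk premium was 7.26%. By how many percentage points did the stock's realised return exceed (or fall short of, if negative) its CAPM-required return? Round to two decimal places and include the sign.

-4.14%

Realised HPR = (P1 + D1 − P0) / P0 = (239.80 + 10.30 − 238.13) / 238.13 = 11.97 / 238.13 = 5.0267%
CAPM required = R_f + β·MRP = 5.39% + 0.52 × 7.26% = 9.1652%
α = realised − required = 5.0267% − 9.1652% = -4.14%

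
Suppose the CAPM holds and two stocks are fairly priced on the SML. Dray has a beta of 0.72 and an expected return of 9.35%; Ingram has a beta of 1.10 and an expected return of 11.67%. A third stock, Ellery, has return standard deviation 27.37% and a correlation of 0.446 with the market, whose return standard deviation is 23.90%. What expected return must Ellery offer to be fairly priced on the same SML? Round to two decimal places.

MRP = (11.67% − 9.35%) / (1.10 − 0.72) = 6.1053%
R_f = 9.35% − 0.72 × 6.1053% = 4.9542%
β_Ellery = ρ·σ_i/σ_m = 0.446 × 27.37 / 23.90 = 0.5108
E(R_Ellery) = R_f + β × MRP = 4.9542% + 0.5108 × 6.1053% = 8.07%

8.07%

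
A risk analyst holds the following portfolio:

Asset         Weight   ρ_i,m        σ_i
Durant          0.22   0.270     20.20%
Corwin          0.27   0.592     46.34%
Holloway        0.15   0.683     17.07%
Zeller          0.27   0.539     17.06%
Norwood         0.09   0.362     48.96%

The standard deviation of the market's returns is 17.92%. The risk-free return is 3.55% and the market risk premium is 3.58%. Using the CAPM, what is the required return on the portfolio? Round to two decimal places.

β_Durant = 0.270 × 20.20% / 17.92% = 0.3044
β_Corwin = 0.592 × 46.34% / 17.92% = 1.5309
β_Holloway = 0.683 × 17.07% / 17.92% = 0.6506
β_Zeller = 0.539 × 17.06% / 17.92% = 0.5131
β_Norwood = 0.362 × 48.96% / 17.92% = 0.9890
β_P = Σ w_i β_i = 0.22×0.3044 + 0.27×1.5309 + 0.15×0.6506 + 0.27×0.5131 + 0.09×0.9890 = 0.8054
E(R_P) = R_f + β_P × MRP = 3.55% + 0.8054 × 3.58% = 6.43%

6.43%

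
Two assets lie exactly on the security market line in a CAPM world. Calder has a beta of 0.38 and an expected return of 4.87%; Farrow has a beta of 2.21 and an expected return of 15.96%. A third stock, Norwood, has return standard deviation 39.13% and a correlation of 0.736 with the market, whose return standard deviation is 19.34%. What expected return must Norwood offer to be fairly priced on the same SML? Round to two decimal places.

11.59%

MRP = (15.96% − 4.87%) / (2.21 − 0.38) = 6.0601%
R_f = 4.87% − 0.38 × 6.0601% = 2.5672%
β_Norwood = ρ·σ_i/σ_m = 0.736 × 39.13 / 19.34 = 1.4891
E(R_Norwood) = R_f + β × MRP = 2.5672% + 1.4891 × 6.0601% = 11.59%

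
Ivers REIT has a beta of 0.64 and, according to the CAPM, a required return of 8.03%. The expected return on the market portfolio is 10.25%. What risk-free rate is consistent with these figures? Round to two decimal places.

4.08%

E(R) = R_f + β(E(R_m) − R_f) = R_f(1 − β) + β·E(R_m)
8.03% = R_f × (1 − 0.64) + 0.64 × 10.25%
8.03% = R_f × 0.36 + 6.5600%
R_f = (8.03% − 6.5600%) / 0.36 = 4.08%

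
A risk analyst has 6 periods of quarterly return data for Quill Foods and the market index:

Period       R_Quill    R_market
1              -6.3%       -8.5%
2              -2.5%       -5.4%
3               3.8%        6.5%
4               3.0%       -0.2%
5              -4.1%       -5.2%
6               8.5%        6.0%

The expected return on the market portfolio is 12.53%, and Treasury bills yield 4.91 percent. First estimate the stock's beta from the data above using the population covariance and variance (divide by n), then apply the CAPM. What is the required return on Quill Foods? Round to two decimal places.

Mean R_i = (-6.3 − 2.5 + 3.8 + 3.0 − 4.1 + 8.5) / 6 = 0.4000%
Mean R_m = (-8.5 − 5.4 + 6.5 − 0.2 − 5.2 + 6.0) / 6 = -1.1333%
Σ(R_i − R̄_i)(R_m − R̄_m) = 166.1900  ⇒  Cov = 166.1900 / 6 = 27.6983
Σ(R_m − R̄_m)² = 199.0333  ⇒  Var(R_m) = 199.0333 / 6 = 33.1722
β = Cov / Var(R_m) = 27.6983 / 33.1722 = 0.8350
MRP = 12.53% − 4.91% = 7.62%
E(R) = R_f + β × MRP = 4.91% + 0.8350 × 7.62% = 11.27%

11.27%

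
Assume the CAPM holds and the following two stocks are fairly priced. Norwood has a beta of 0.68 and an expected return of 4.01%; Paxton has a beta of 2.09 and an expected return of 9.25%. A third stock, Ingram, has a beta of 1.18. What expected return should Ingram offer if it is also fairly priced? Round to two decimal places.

MRP (SML slope) = (9.25% − 4.01%) / (2.09 − 0.68) = 5.24% / 1.41 = 3.7163%
R_f (intercept) = 4.01% − 0.68 × 3.7163% = 1.4829%
E(R_Ingram) = R_f + β × MRP = 1.4829% + 1.18 × 3.7163% = 5.87%

5.87%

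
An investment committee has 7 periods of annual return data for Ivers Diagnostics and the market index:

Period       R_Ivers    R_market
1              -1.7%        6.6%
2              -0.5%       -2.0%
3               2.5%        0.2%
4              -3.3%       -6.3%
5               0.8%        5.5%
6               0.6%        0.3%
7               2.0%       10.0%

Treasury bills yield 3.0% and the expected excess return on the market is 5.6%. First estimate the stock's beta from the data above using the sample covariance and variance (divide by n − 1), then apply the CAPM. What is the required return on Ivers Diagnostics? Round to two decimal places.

Mean R_i = (-1.7 − 0.5 + 2.5 − 3.3 + 0.8 + 0.6 + 2.0) / 7 = 0.0571%
Mean R_m = (6.6 − 2.0 + 0.2 − 6.3 + 5.5 + 0.3 + 10.0) / 7 = 2.0429%
Σ(R_i − R̄_i)(R_m − R̄_m) = 34.8329  ⇒  Cov = 34.8329 / 6 = 5.8055
Σ(R_m − R̄_m)² = 188.4171  ⇒  Var(R_m) = 188.4171 / 6 = 31.4029
β = Cov / Var(R_m) = 5.8055 / 31.4029 = 0.1849
E(R) = R_f + β × MRP = 3.0% + 0.1849 × 5.6% = 4.04%

4.04%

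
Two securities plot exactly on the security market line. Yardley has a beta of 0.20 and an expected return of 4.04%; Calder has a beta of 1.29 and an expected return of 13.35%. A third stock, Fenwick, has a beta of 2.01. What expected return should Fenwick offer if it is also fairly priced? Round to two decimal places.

MRP (SML slope) = (13.35% − 4.04%) / (1.29 − 0.20) = 9.31% / 1.09 = 8.5413%
R_f (intercept) = 4.04% − 0.20 × 8.5413% = 2.3317%
E(R_Fenwick) = R_f + β × MRP = 2.3317% + 2.01 × 8.5413% = 19.50%

19.50%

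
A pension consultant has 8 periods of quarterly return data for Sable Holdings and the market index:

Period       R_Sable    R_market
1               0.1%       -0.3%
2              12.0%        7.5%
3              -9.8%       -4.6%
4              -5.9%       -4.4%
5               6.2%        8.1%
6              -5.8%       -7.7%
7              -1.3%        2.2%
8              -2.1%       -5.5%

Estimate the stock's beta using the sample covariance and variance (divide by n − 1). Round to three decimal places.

1.026

Mean R_i = (0.1 + 12.0 − 9.8 − 5.9 + 6.2 − 5.8 − 1.3 − 2.1) / 8 = -0.8250%
Mean R_m = (-0.3 + 7.5 − 4.6 − 4.4 + 8.1 − 7.7 + 2.2 − 5.5) / 8 = -0.5875%
Σ(R_i − R̄_i)(R_m − R̄_m) = 260.7025  ⇒  Cov = 260.7025 / 7 = 37.2432
Σ(R_m − R̄_m)² = 254.0888  ⇒  Var(R_m) = 254.0888 / 7 = 36.2984
β = Cov / Var(R_m) = 37.2432 / 36.2984 = 1.0260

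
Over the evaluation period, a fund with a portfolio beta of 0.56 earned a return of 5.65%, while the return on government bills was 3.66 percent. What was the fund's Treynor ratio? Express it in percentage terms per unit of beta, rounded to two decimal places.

Treynor = (R_P − R_f) / β_P = (5.65% − 3.66%) / 0.5600 = 1.99% / 0.5600 = 3.55%

3.55%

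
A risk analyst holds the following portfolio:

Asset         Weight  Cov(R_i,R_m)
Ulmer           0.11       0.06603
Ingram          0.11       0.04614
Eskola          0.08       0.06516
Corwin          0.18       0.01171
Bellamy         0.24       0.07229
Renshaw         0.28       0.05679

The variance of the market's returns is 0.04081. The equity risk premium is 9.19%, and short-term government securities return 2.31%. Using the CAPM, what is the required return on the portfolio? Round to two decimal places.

14.22%

β_Ulmer = 0.06603 / 0.04081 = 1.6180
β_Ingram = 0.04614 / 0.04081 = 1.1306
β_Eskola = 0.06516 / 0.04081 = 1.5967
β_Corwin = 0.01171 / 0.04081 = 0.2869
β_Bellamy = 0.07229 / 0.04081 = 1.7714
β_Renshaw = 0.05679 / 0.04081 = 1.3916
β_P = Σ w_i β_i = 0.11×1.6180 + 0.11×1.1306 + 0.08×1.5967 + 0.18×0.2869 + 0.24×1.7714 + 0.28×1.3916 = 1.2965
E(R_P) = R_f + β_P × MRP = 2.31% + 1.2965 × 9.19% = 14.22%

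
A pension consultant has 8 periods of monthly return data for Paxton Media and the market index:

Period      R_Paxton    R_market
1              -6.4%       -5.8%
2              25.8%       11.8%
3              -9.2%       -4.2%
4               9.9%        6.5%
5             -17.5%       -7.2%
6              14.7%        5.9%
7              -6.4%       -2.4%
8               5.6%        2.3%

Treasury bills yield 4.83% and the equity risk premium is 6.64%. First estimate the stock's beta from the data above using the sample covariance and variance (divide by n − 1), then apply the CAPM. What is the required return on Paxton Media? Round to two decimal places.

Mean R_i = (-6.4 + 25.8 − 9.2 + 9.9 − 17.5 + 14.7 − 6.4 + 5.6) / 8 = 2.0625%
Mean R_m = (-5.8 + 11.8 − 4.2 + 6.5 − 7.2 + 5.9 − 2.4 + 2.3) / 8 = 0.8625%
Σ(R_i − R̄_i)(R_m − R̄_m) = 671.2888  ⇒  Cov = 671.2888 / 7 = 95.8984
Σ(R_m − R̄_m)² = 324.5188  ⇒  Var(R_m) = 324.5188 / 7 = 46.3598
β = Cov / Var(R_m) = 95.8984 / 46.3598 = 2.0686
E(R) = R_f + β × MRP = 4.83% + 2.0686 × 6.64% = 18.57%

18.57%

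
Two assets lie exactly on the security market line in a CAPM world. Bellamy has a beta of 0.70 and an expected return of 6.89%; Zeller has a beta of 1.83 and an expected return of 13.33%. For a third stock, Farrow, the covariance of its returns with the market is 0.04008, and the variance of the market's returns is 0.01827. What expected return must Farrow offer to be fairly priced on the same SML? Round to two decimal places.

15.40%

MRP = (13.33% − 6.89%) / (1.83 − 0.70) = 5.6991%
R_f = 6.89% − 0.70 × 5.6991% = 2.9006%
β_Farrow = Cov / Var(R_m) = 0.04008 / 0.01827 = 2.1938
E(R_Farrow) = R_f + β × MRP = 2.9006% + 2.1938 × 5.6991% = 15.40%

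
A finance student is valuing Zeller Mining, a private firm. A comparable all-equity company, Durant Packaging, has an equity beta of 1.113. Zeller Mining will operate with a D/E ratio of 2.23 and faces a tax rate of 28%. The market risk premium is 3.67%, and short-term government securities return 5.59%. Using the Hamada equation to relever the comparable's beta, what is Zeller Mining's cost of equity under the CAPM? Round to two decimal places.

β_L = β_U × [1 + (1 − t)(D/E)] = 1.113 × [1 + (1 − 0.28) × 2.23]
    = 1.113 × [1 + 0.72 × 2.23] = 1.113 × 2.6056 = 2.9000
E(R) = R_f + β_L × MRP = 5.59% + 2.9000 × 3.67% = 16.23%

16.23%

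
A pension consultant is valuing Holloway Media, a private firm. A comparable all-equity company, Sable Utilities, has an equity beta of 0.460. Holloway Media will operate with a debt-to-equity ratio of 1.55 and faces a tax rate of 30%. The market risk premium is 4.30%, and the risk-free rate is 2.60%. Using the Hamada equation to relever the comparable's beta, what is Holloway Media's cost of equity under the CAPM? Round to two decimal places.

β_L = β_U × [1 + (1 − t)(D/E)] = 0.460 × [1 + (1 − 0.30) × 1.55]
    = 0.460 × [1 + 0.70 × 1.55] = 0.460 × 2.0850 = 0.9591
E(R) = R_f + β_L × MRP = 2.60% + 0.9591 × 4.30% = 6.72%

6.72%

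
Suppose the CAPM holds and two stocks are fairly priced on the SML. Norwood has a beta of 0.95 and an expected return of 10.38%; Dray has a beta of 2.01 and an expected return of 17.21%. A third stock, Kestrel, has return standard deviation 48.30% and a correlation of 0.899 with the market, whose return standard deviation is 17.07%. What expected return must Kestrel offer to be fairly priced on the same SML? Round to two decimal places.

MRP = (17.21% − 10.38%) / (2.01 − 0.95) = 6.4434%
R_f = 10.38% − 0.95 × 6.4434% = 4.2588%
β_Kestrel = ρ·σ_i/σ_m = 0.899 × 48.30 / 17.07 = 2.5437
E(R_Kestrel) = R_f + β × MRP = 4.2588% + 2.5437 × 6.4434% = 20.65%

20.65%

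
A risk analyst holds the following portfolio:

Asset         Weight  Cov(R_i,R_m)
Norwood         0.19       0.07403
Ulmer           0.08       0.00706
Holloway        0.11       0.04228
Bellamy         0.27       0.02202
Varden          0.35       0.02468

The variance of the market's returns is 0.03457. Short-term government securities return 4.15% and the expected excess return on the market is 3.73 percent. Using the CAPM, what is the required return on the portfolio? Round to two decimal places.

7.80%

β_Norwood = 0.07403 / 0.03457 = 2.1415
β_Ulmer = 0.00706 / 0.03457 = 0.2042
β_Holloway = 0.04228 / 0.03457 = 1.2230
β_Bellamy = 0.02202 / 0.03457 = 0.6370
β_Varden = 0.02468 / 0.03457 = 0.7139
β_P = Σ w_i β_i = 0.19×2.1415 + 0.08×0.2042 + 0.11×1.2230 + 0.27×0.6370 + 0.35×0.7139 = 0.9796
E(R_P) = R_f + β_P × MRP = 4.15% + 0.9796 × 3.73% = 7.80%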